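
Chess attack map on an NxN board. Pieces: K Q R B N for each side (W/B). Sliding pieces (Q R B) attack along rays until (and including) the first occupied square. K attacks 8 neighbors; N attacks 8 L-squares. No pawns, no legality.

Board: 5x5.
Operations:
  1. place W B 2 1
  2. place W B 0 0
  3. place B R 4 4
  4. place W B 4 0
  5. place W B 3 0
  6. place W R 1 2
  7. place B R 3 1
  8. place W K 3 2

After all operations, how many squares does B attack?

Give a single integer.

Answer: 11

Derivation:
Op 1: place WB@(2,1)
Op 2: place WB@(0,0)
Op 3: place BR@(4,4)
Op 4: place WB@(4,0)
Op 5: place WB@(3,0)
Op 6: place WR@(1,2)
Op 7: place BR@(3,1)
Op 8: place WK@(3,2)
Per-piece attacks for B:
  BR@(3,1): attacks (3,2) (3,0) (4,1) (2,1) [ray(0,1) blocked at (3,2); ray(0,-1) blocked at (3,0); ray(-1,0) blocked at (2,1)]
  BR@(4,4): attacks (4,3) (4,2) (4,1) (4,0) (3,4) (2,4) (1,4) (0,4) [ray(0,-1) blocked at (4,0)]
Union (11 distinct): (0,4) (1,4) (2,1) (2,4) (3,0) (3,2) (3,4) (4,0) (4,1) (4,2) (4,3)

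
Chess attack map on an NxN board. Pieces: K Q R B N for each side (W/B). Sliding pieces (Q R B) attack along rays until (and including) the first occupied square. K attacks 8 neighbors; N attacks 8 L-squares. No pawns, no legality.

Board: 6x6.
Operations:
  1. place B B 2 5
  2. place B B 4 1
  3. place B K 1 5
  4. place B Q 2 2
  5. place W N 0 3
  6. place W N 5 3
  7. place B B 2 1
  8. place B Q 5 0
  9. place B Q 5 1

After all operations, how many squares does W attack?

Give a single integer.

Answer: 8

Derivation:
Op 1: place BB@(2,5)
Op 2: place BB@(4,1)
Op 3: place BK@(1,5)
Op 4: place BQ@(2,2)
Op 5: place WN@(0,3)
Op 6: place WN@(5,3)
Op 7: place BB@(2,1)
Op 8: place BQ@(5,0)
Op 9: place BQ@(5,1)
Per-piece attacks for W:
  WN@(0,3): attacks (1,5) (2,4) (1,1) (2,2)
  WN@(5,3): attacks (4,5) (3,4) (4,1) (3,2)
Union (8 distinct): (1,1) (1,5) (2,2) (2,4) (3,2) (3,4) (4,1) (4,5)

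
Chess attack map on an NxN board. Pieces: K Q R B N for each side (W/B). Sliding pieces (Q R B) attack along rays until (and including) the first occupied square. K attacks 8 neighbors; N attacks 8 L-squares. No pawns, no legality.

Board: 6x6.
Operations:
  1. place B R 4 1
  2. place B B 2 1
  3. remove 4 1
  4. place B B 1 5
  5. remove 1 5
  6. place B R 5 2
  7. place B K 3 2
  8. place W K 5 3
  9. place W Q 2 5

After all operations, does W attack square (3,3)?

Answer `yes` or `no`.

Op 1: place BR@(4,1)
Op 2: place BB@(2,1)
Op 3: remove (4,1)
Op 4: place BB@(1,5)
Op 5: remove (1,5)
Op 6: place BR@(5,2)
Op 7: place BK@(3,2)
Op 8: place WK@(5,3)
Op 9: place WQ@(2,5)
Per-piece attacks for W:
  WQ@(2,5): attacks (2,4) (2,3) (2,2) (2,1) (3,5) (4,5) (5,5) (1,5) (0,5) (3,4) (4,3) (5,2) (1,4) (0,3) [ray(0,-1) blocked at (2,1); ray(1,-1) blocked at (5,2)]
  WK@(5,3): attacks (5,4) (5,2) (4,3) (4,4) (4,2)
W attacks (3,3): no

Answer: no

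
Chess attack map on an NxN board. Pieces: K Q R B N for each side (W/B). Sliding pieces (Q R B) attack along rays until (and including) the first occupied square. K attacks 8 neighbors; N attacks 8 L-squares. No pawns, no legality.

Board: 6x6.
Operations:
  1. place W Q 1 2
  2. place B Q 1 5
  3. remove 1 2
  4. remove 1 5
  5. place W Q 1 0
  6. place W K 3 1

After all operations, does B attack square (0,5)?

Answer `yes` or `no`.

Answer: no

Derivation:
Op 1: place WQ@(1,2)
Op 2: place BQ@(1,5)
Op 3: remove (1,2)
Op 4: remove (1,5)
Op 5: place WQ@(1,0)
Op 6: place WK@(3,1)
Per-piece attacks for B:
B attacks (0,5): no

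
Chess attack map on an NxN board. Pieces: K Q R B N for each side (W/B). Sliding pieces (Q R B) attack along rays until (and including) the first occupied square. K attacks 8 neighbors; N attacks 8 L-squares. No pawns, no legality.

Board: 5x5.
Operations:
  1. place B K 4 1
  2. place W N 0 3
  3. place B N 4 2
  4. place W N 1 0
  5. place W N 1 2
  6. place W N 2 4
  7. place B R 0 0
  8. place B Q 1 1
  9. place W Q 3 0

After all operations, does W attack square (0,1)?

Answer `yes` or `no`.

Op 1: place BK@(4,1)
Op 2: place WN@(0,3)
Op 3: place BN@(4,2)
Op 4: place WN@(1,0)
Op 5: place WN@(1,2)
Op 6: place WN@(2,4)
Op 7: place BR@(0,0)
Op 8: place BQ@(1,1)
Op 9: place WQ@(3,0)
Per-piece attacks for W:
  WN@(0,3): attacks (2,4) (1,1) (2,2)
  WN@(1,0): attacks (2,2) (3,1) (0,2)
  WN@(1,2): attacks (2,4) (3,3) (0,4) (2,0) (3,1) (0,0)
  WN@(2,4): attacks (3,2) (4,3) (1,2) (0,3)
  WQ@(3,0): attacks (3,1) (3,2) (3,3) (3,4) (4,0) (2,0) (1,0) (4,1) (2,1) (1,2) [ray(-1,0) blocked at (1,0); ray(1,1) blocked at (4,1); ray(-1,1) blocked at (1,2)]
W attacks (0,1): no

Answer: no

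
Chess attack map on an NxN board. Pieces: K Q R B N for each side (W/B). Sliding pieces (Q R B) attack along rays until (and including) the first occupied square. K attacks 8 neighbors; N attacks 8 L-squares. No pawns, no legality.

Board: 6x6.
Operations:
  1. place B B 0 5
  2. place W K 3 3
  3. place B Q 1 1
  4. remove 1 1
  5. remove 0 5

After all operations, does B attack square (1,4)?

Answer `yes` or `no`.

Answer: no

Derivation:
Op 1: place BB@(0,5)
Op 2: place WK@(3,3)
Op 3: place BQ@(1,1)
Op 4: remove (1,1)
Op 5: remove (0,5)
Per-piece attacks for B:
B attacks (1,4): no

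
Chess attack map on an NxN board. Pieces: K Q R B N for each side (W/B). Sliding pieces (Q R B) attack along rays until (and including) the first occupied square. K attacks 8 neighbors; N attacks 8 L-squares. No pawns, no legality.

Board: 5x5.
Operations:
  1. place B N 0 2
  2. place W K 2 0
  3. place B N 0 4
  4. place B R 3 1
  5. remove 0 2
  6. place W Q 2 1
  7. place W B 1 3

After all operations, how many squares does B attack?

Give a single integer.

Op 1: place BN@(0,2)
Op 2: place WK@(2,0)
Op 3: place BN@(0,4)
Op 4: place BR@(3,1)
Op 5: remove (0,2)
Op 6: place WQ@(2,1)
Op 7: place WB@(1,3)
Per-piece attacks for B:
  BN@(0,4): attacks (1,2) (2,3)
  BR@(3,1): attacks (3,2) (3,3) (3,4) (3,0) (4,1) (2,1) [ray(-1,0) blocked at (2,1)]
Union (8 distinct): (1,2) (2,1) (2,3) (3,0) (3,2) (3,3) (3,4) (4,1)

Answer: 8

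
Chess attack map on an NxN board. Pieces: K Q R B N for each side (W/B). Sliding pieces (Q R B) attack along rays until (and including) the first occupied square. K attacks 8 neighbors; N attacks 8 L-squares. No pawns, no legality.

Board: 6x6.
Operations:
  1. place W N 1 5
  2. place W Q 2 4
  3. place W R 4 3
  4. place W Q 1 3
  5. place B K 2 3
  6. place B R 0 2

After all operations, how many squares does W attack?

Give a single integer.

Answer: 25

Derivation:
Op 1: place WN@(1,5)
Op 2: place WQ@(2,4)
Op 3: place WR@(4,3)
Op 4: place WQ@(1,3)
Op 5: place BK@(2,3)
Op 6: place BR@(0,2)
Per-piece attacks for W:
  WQ@(1,3): attacks (1,4) (1,5) (1,2) (1,1) (1,0) (2,3) (0,3) (2,4) (2,2) (3,1) (4,0) (0,4) (0,2) [ray(0,1) blocked at (1,5); ray(1,0) blocked at (2,3); ray(1,1) blocked at (2,4); ray(-1,-1) blocked at (0,2)]
  WN@(1,5): attacks (2,3) (3,4) (0,3)
  WQ@(2,4): attacks (2,5) (2,3) (3,4) (4,4) (5,4) (1,4) (0,4) (3,5) (3,3) (4,2) (5,1) (1,5) (1,3) [ray(0,-1) blocked at (2,3); ray(-1,1) blocked at (1,5); ray(-1,-1) blocked at (1,3)]
  WR@(4,3): attacks (4,4) (4,5) (4,2) (4,1) (4,0) (5,3) (3,3) (2,3) [ray(-1,0) blocked at (2,3)]
Union (25 distinct): (0,2) (0,3) (0,4) (1,0) (1,1) (1,2) (1,3) (1,4) (1,5) (2,2) (2,3) (2,4) (2,5) (3,1) (3,3) (3,4) (3,5) (4,0) (4,1) (4,2) (4,4) (4,5) (5,1) (5,3) (5,4)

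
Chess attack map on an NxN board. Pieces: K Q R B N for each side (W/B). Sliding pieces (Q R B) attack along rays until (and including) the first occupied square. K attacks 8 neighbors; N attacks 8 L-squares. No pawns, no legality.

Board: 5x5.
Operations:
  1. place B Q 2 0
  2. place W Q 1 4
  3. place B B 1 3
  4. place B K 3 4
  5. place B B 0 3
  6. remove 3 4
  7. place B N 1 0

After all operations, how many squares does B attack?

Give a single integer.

Answer: 14

Derivation:
Op 1: place BQ@(2,0)
Op 2: place WQ@(1,4)
Op 3: place BB@(1,3)
Op 4: place BK@(3,4)
Op 5: place BB@(0,3)
Op 6: remove (3,4)
Op 7: place BN@(1,0)
Per-piece attacks for B:
  BB@(0,3): attacks (1,4) (1,2) (2,1) (3,0) [ray(1,1) blocked at (1,4)]
  BN@(1,0): attacks (2,2) (3,1) (0,2)
  BB@(1,3): attacks (2,4) (2,2) (3,1) (4,0) (0,4) (0,2)
  BQ@(2,0): attacks (2,1) (2,2) (2,3) (2,4) (3,0) (4,0) (1,0) (3,1) (4,2) (1,1) (0,2) [ray(-1,0) blocked at (1,0)]
Union (14 distinct): (0,2) (0,4) (1,0) (1,1) (1,2) (1,4) (2,1) (2,2) (2,3) (2,4) (3,0) (3,1) (4,0) (4,2)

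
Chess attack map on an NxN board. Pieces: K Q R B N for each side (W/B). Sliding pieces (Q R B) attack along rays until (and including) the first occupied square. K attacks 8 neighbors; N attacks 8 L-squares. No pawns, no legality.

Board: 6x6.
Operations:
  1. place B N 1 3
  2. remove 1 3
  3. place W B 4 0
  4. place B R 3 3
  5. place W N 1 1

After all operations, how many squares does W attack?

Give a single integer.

Answer: 9

Derivation:
Op 1: place BN@(1,3)
Op 2: remove (1,3)
Op 3: place WB@(4,0)
Op 4: place BR@(3,3)
Op 5: place WN@(1,1)
Per-piece attacks for W:
  WN@(1,1): attacks (2,3) (3,2) (0,3) (3,0)
  WB@(4,0): attacks (5,1) (3,1) (2,2) (1,3) (0,4)
Union (9 distinct): (0,3) (0,4) (1,3) (2,2) (2,3) (3,0) (3,1) (3,2) (5,1)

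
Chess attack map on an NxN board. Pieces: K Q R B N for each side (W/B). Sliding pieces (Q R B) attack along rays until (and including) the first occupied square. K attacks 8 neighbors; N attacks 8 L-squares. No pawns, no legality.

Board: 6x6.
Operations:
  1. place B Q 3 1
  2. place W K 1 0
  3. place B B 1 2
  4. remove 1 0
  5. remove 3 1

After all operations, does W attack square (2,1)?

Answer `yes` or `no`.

Answer: no

Derivation:
Op 1: place BQ@(3,1)
Op 2: place WK@(1,0)
Op 3: place BB@(1,2)
Op 4: remove (1,0)
Op 5: remove (3,1)
Per-piece attacks for W:
W attacks (2,1): no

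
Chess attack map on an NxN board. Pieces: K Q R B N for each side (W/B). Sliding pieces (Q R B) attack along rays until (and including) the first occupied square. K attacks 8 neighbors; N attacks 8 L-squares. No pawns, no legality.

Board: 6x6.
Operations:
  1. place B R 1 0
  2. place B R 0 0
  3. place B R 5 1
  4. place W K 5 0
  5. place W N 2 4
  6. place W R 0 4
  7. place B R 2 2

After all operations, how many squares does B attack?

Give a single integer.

Op 1: place BR@(1,0)
Op 2: place BR@(0,0)
Op 3: place BR@(5,1)
Op 4: place WK@(5,0)
Op 5: place WN@(2,4)
Op 6: place WR@(0,4)
Op 7: place BR@(2,2)
Per-piece attacks for B:
  BR@(0,0): attacks (0,1) (0,2) (0,3) (0,4) (1,0) [ray(0,1) blocked at (0,4); ray(1,0) blocked at (1,0)]
  BR@(1,0): attacks (1,1) (1,2) (1,3) (1,4) (1,5) (2,0) (3,0) (4,0) (5,0) (0,0) [ray(1,0) blocked at (5,0); ray(-1,0) blocked at (0,0)]
  BR@(2,2): attacks (2,3) (2,4) (2,1) (2,0) (3,2) (4,2) (5,2) (1,2) (0,2) [ray(0,1) blocked at (2,4)]
  BR@(5,1): attacks (5,2) (5,3) (5,4) (5,5) (5,0) (4,1) (3,1) (2,1) (1,1) (0,1) [ray(0,-1) blocked at (5,0)]
Union (26 distinct): (0,0) (0,1) (0,2) (0,3) (0,4) (1,0) (1,1) (1,2) (1,3) (1,4) (1,5) (2,0) (2,1) (2,3) (2,4) (3,0) (3,1) (3,2) (4,0) (4,1) (4,2) (5,0) (5,2) (5,3) (5,4) (5,5)

Answer: 26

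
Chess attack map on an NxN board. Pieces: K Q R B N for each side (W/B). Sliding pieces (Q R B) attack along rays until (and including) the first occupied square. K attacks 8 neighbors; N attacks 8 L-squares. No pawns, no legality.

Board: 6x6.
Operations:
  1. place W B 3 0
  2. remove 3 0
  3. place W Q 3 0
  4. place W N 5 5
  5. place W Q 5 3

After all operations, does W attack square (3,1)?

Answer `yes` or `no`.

Answer: yes

Derivation:
Op 1: place WB@(3,0)
Op 2: remove (3,0)
Op 3: place WQ@(3,0)
Op 4: place WN@(5,5)
Op 5: place WQ@(5,3)
Per-piece attacks for W:
  WQ@(3,0): attacks (3,1) (3,2) (3,3) (3,4) (3,5) (4,0) (5,0) (2,0) (1,0) (0,0) (4,1) (5,2) (2,1) (1,2) (0,3)
  WQ@(5,3): attacks (5,4) (5,5) (5,2) (5,1) (5,0) (4,3) (3,3) (2,3) (1,3) (0,3) (4,4) (3,5) (4,2) (3,1) (2,0) [ray(0,1) blocked at (5,5)]
  WN@(5,5): attacks (4,3) (3,4)
W attacks (3,1): yes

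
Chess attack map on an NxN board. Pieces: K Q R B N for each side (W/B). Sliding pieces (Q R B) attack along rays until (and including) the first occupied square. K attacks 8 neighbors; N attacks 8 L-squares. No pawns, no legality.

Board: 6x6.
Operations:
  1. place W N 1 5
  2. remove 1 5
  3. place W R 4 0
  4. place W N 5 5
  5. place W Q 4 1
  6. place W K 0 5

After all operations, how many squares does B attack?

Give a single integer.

Op 1: place WN@(1,5)
Op 2: remove (1,5)
Op 3: place WR@(4,0)
Op 4: place WN@(5,5)
Op 5: place WQ@(4,1)
Op 6: place WK@(0,5)
Per-piece attacks for B:
Union (0 distinct): (none)

Answer: 0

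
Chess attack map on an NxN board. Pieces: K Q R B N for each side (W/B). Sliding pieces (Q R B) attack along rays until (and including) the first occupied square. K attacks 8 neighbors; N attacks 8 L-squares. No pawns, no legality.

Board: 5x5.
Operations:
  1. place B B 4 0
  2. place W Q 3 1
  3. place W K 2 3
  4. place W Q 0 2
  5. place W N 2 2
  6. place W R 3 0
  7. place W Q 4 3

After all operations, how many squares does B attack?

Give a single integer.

Answer: 1

Derivation:
Op 1: place BB@(4,0)
Op 2: place WQ@(3,1)
Op 3: place WK@(2,3)
Op 4: place WQ@(0,2)
Op 5: place WN@(2,2)
Op 6: place WR@(3,0)
Op 7: place WQ@(4,3)
Per-piece attacks for B:
  BB@(4,0): attacks (3,1) [ray(-1,1) blocked at (3,1)]
Union (1 distinct): (3,1)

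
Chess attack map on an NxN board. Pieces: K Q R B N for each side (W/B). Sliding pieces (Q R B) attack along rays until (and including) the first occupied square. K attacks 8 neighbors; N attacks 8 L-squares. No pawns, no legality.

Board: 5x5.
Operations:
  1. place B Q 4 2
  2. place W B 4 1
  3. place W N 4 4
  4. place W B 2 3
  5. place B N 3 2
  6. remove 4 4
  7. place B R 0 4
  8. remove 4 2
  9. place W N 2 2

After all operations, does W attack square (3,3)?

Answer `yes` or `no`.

Answer: no

Derivation:
Op 1: place BQ@(4,2)
Op 2: place WB@(4,1)
Op 3: place WN@(4,4)
Op 4: place WB@(2,3)
Op 5: place BN@(3,2)
Op 6: remove (4,4)
Op 7: place BR@(0,4)
Op 8: remove (4,2)
Op 9: place WN@(2,2)
Per-piece attacks for W:
  WN@(2,2): attacks (3,4) (4,3) (1,4) (0,3) (3,0) (4,1) (1,0) (0,1)
  WB@(2,3): attacks (3,4) (3,2) (1,4) (1,2) (0,1) [ray(1,-1) blocked at (3,2)]
  WB@(4,1): attacks (3,2) (3,0) [ray(-1,1) blocked at (3,2)]
W attacks (3,3): no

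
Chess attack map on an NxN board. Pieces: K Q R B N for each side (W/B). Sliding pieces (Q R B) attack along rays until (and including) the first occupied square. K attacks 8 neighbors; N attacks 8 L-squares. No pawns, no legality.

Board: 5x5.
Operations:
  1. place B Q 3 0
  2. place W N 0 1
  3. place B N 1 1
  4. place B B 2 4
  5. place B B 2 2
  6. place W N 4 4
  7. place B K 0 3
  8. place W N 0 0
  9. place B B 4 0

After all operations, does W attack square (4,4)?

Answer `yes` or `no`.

Op 1: place BQ@(3,0)
Op 2: place WN@(0,1)
Op 3: place BN@(1,1)
Op 4: place BB@(2,4)
Op 5: place BB@(2,2)
Op 6: place WN@(4,4)
Op 7: place BK@(0,3)
Op 8: place WN@(0,0)
Op 9: place BB@(4,0)
Per-piece attacks for W:
  WN@(0,0): attacks (1,2) (2,1)
  WN@(0,1): attacks (1,3) (2,2) (2,0)
  WN@(4,4): attacks (3,2) (2,3)
W attacks (4,4): no

Answer: no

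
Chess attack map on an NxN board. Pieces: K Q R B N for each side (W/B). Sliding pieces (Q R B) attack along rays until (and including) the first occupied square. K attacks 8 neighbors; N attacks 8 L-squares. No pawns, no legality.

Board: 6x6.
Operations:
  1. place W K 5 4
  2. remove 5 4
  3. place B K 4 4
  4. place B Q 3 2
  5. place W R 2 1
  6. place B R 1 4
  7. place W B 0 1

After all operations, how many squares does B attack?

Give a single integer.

Op 1: place WK@(5,4)
Op 2: remove (5,4)
Op 3: place BK@(4,4)
Op 4: place BQ@(3,2)
Op 5: place WR@(2,1)
Op 6: place BR@(1,4)
Op 7: place WB@(0,1)
Per-piece attacks for B:
  BR@(1,4): attacks (1,5) (1,3) (1,2) (1,1) (1,0) (2,4) (3,4) (4,4) (0,4) [ray(1,0) blocked at (4,4)]
  BQ@(3,2): attacks (3,3) (3,4) (3,5) (3,1) (3,0) (4,2) (5,2) (2,2) (1,2) (0,2) (4,3) (5,4) (4,1) (5,0) (2,3) (1,4) (2,1) [ray(-1,1) blocked at (1,4); ray(-1,-1) blocked at (2,1)]
  BK@(4,4): attacks (4,5) (4,3) (5,4) (3,4) (5,5) (5,3) (3,5) (3,3)
Union (27 distinct): (0,2) (0,4) (1,0) (1,1) (1,2) (1,3) (1,4) (1,5) (2,1) (2,2) (2,3) (2,4) (3,0) (3,1) (3,3) (3,4) (3,5) (4,1) (4,2) (4,3) (4,4) (4,5) (5,0) (5,2) (5,3) (5,4) (5,5)

Answer: 27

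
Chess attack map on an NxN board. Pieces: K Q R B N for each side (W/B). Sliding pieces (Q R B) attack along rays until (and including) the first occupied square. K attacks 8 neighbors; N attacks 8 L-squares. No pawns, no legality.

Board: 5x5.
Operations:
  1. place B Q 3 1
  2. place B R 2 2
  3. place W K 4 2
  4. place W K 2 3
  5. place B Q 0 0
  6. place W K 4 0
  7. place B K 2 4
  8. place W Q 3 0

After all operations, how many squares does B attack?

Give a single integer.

Answer: 20

Derivation:
Op 1: place BQ@(3,1)
Op 2: place BR@(2,2)
Op 3: place WK@(4,2)
Op 4: place WK@(2,3)
Op 5: place BQ@(0,0)
Op 6: place WK@(4,0)
Op 7: place BK@(2,4)
Op 8: place WQ@(3,0)
Per-piece attacks for B:
  BQ@(0,0): attacks (0,1) (0,2) (0,3) (0,4) (1,0) (2,0) (3,0) (1,1) (2,2) [ray(1,0) blocked at (3,0); ray(1,1) blocked at (2,2)]
  BR@(2,2): attacks (2,3) (2,1) (2,0) (3,2) (4,2) (1,2) (0,2) [ray(0,1) blocked at (2,3); ray(1,0) blocked at (4,2)]
  BK@(2,4): attacks (2,3) (3,4) (1,4) (3,3) (1,3)
  BQ@(3,1): attacks (3,2) (3,3) (3,4) (3,0) (4,1) (2,1) (1,1) (0,1) (4,2) (4,0) (2,2) (2,0) [ray(0,-1) blocked at (3,0); ray(1,1) blocked at (4,2); ray(1,-1) blocked at (4,0); ray(-1,1) blocked at (2,2)]
Union (20 distinct): (0,1) (0,2) (0,3) (0,4) (1,0) (1,1) (1,2) (1,3) (1,4) (2,0) (2,1) (2,2) (2,3) (3,0) (3,2) (3,3) (3,4) (4,0) (4,1) (4,2)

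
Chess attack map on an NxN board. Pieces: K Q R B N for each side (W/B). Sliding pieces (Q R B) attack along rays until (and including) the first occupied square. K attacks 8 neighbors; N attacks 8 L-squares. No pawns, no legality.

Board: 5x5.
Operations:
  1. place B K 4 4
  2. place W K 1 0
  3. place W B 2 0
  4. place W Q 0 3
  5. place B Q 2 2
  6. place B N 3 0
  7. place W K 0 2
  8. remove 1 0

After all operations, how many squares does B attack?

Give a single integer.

Answer: 19

Derivation:
Op 1: place BK@(4,4)
Op 2: place WK@(1,0)
Op 3: place WB@(2,0)
Op 4: place WQ@(0,3)
Op 5: place BQ@(2,2)
Op 6: place BN@(3,0)
Op 7: place WK@(0,2)
Op 8: remove (1,0)
Per-piece attacks for B:
  BQ@(2,2): attacks (2,3) (2,4) (2,1) (2,0) (3,2) (4,2) (1,2) (0,2) (3,3) (4,4) (3,1) (4,0) (1,3) (0,4) (1,1) (0,0) [ray(0,-1) blocked at (2,0); ray(-1,0) blocked at (0,2); ray(1,1) blocked at (4,4)]
  BN@(3,0): attacks (4,2) (2,2) (1,1)
  BK@(4,4): attacks (4,3) (3,4) (3,3)
Union (19 distinct): (0,0) (0,2) (0,4) (1,1) (1,2) (1,3) (2,0) (2,1) (2,2) (2,3) (2,4) (3,1) (3,2) (3,3) (3,4) (4,0) (4,2) (4,3) (4,4)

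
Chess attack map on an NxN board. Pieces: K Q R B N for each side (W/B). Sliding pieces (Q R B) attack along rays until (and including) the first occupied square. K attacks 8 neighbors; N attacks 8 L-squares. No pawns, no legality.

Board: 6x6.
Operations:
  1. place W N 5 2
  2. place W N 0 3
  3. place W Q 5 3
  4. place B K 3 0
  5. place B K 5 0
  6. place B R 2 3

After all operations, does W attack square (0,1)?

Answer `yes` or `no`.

Answer: no

Derivation:
Op 1: place WN@(5,2)
Op 2: place WN@(0,3)
Op 3: place WQ@(5,3)
Op 4: place BK@(3,0)
Op 5: place BK@(5,0)
Op 6: place BR@(2,3)
Per-piece attacks for W:
  WN@(0,3): attacks (1,5) (2,4) (1,1) (2,2)
  WN@(5,2): attacks (4,4) (3,3) (4,0) (3,1)
  WQ@(5,3): attacks (5,4) (5,5) (5,2) (4,3) (3,3) (2,3) (4,4) (3,5) (4,2) (3,1) (2,0) [ray(0,-1) blocked at (5,2); ray(-1,0) blocked at (2,3)]
W attacks (0,1): no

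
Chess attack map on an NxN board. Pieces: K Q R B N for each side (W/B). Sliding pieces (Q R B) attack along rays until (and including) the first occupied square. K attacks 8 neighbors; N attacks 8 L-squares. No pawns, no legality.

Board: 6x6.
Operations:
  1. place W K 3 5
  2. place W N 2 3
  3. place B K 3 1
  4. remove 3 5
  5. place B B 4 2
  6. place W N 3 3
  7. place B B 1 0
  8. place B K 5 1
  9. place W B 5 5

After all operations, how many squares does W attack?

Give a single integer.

Answer: 17

Derivation:
Op 1: place WK@(3,5)
Op 2: place WN@(2,3)
Op 3: place BK@(3,1)
Op 4: remove (3,5)
Op 5: place BB@(4,2)
Op 6: place WN@(3,3)
Op 7: place BB@(1,0)
Op 8: place BK@(5,1)
Op 9: place WB@(5,5)
Per-piece attacks for W:
  WN@(2,3): attacks (3,5) (4,4) (1,5) (0,4) (3,1) (4,2) (1,1) (0,2)
  WN@(3,3): attacks (4,5) (5,4) (2,5) (1,4) (4,1) (5,2) (2,1) (1,2)
  WB@(5,5): attacks (4,4) (3,3) [ray(-1,-1) blocked at (3,3)]
Union (17 distinct): (0,2) (0,4) (1,1) (1,2) (1,4) (1,5) (2,1) (2,5) (3,1) (3,3) (3,5) (4,1) (4,2) (4,4) (4,5) (5,2) (5,4)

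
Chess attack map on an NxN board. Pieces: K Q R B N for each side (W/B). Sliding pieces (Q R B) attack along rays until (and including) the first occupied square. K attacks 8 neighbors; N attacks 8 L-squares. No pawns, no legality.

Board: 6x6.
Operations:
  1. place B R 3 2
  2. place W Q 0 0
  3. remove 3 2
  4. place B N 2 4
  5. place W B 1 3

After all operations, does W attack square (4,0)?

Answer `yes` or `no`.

Op 1: place BR@(3,2)
Op 2: place WQ@(0,0)
Op 3: remove (3,2)
Op 4: place BN@(2,4)
Op 5: place WB@(1,3)
Per-piece attacks for W:
  WQ@(0,0): attacks (0,1) (0,2) (0,3) (0,4) (0,5) (1,0) (2,0) (3,0) (4,0) (5,0) (1,1) (2,2) (3,3) (4,4) (5,5)
  WB@(1,3): attacks (2,4) (2,2) (3,1) (4,0) (0,4) (0,2) [ray(1,1) blocked at (2,4)]
W attacks (4,0): yes

Answer: yes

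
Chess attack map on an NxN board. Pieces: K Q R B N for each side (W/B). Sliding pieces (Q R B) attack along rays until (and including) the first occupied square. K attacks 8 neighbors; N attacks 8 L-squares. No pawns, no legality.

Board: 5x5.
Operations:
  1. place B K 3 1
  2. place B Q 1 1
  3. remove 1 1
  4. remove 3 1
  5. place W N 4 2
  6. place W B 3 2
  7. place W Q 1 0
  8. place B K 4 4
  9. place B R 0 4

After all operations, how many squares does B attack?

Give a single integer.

Answer: 10

Derivation:
Op 1: place BK@(3,1)
Op 2: place BQ@(1,1)
Op 3: remove (1,1)
Op 4: remove (3,1)
Op 5: place WN@(4,2)
Op 6: place WB@(3,2)
Op 7: place WQ@(1,0)
Op 8: place BK@(4,4)
Op 9: place BR@(0,4)
Per-piece attacks for B:
  BR@(0,4): attacks (0,3) (0,2) (0,1) (0,0) (1,4) (2,4) (3,4) (4,4) [ray(1,0) blocked at (4,4)]
  BK@(4,4): attacks (4,3) (3,4) (3,3)
Union (10 distinct): (0,0) (0,1) (0,2) (0,3) (1,4) (2,4) (3,3) (3,4) (4,3) (4,4)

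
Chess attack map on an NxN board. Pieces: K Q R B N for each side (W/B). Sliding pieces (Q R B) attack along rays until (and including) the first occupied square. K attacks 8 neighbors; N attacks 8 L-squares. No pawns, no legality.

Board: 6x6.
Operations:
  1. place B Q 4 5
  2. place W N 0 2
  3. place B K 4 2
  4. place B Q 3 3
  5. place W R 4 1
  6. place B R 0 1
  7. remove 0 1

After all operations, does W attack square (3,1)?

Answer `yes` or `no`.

Op 1: place BQ@(4,5)
Op 2: place WN@(0,2)
Op 3: place BK@(4,2)
Op 4: place BQ@(3,3)
Op 5: place WR@(4,1)
Op 6: place BR@(0,1)
Op 7: remove (0,1)
Per-piece attacks for W:
  WN@(0,2): attacks (1,4) (2,3) (1,0) (2,1)
  WR@(4,1): attacks (4,2) (4,0) (5,1) (3,1) (2,1) (1,1) (0,1) [ray(0,1) blocked at (4,2)]
W attacks (3,1): yes

Answer: yes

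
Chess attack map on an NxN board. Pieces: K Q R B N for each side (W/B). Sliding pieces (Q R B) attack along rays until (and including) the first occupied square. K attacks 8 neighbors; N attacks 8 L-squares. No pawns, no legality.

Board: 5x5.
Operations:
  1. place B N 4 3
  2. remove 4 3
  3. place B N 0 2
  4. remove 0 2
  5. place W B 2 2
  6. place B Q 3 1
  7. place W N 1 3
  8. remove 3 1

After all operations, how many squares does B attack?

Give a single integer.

Answer: 0

Derivation:
Op 1: place BN@(4,3)
Op 2: remove (4,3)
Op 3: place BN@(0,2)
Op 4: remove (0,2)
Op 5: place WB@(2,2)
Op 6: place BQ@(3,1)
Op 7: place WN@(1,3)
Op 8: remove (3,1)
Per-piece attacks for B:
Union (0 distinct): (none)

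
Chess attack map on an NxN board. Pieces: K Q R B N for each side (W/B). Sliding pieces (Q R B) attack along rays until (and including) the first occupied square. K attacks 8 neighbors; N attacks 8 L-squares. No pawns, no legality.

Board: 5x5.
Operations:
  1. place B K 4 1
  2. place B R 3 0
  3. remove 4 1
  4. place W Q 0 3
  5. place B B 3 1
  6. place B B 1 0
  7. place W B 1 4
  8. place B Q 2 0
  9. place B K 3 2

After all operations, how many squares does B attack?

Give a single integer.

Answer: 19

Derivation:
Op 1: place BK@(4,1)
Op 2: place BR@(3,0)
Op 3: remove (4,1)
Op 4: place WQ@(0,3)
Op 5: place BB@(3,1)
Op 6: place BB@(1,0)
Op 7: place WB@(1,4)
Op 8: place BQ@(2,0)
Op 9: place BK@(3,2)
Per-piece attacks for B:
  BB@(1,0): attacks (2,1) (3,2) (0,1) [ray(1,1) blocked at (3,2)]
  BQ@(2,0): attacks (2,1) (2,2) (2,3) (2,4) (3,0) (1,0) (3,1) (1,1) (0,2) [ray(1,0) blocked at (3,0); ray(-1,0) blocked at (1,0); ray(1,1) blocked at (3,1)]
  BR@(3,0): attacks (3,1) (4,0) (2,0) [ray(0,1) blocked at (3,1); ray(-1,0) blocked at (2,0)]
  BB@(3,1): attacks (4,2) (4,0) (2,2) (1,3) (0,4) (2,0) [ray(-1,-1) blocked at (2,0)]
  BK@(3,2): attacks (3,3) (3,1) (4,2) (2,2) (4,3) (4,1) (2,3) (2,1)
Union (19 distinct): (0,1) (0,2) (0,4) (1,0) (1,1) (1,3) (2,0) (2,1) (2,2) (2,3) (2,4) (3,0) (3,1) (3,2) (3,3) (4,0) (4,1) (4,2) (4,3)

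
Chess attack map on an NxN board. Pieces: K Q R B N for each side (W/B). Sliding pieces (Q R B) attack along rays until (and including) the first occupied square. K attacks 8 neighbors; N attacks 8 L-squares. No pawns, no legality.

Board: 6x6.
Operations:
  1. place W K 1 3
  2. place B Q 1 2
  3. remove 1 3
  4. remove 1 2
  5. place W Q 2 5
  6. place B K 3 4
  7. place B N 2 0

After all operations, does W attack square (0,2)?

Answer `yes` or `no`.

Answer: no

Derivation:
Op 1: place WK@(1,3)
Op 2: place BQ@(1,2)
Op 3: remove (1,3)
Op 4: remove (1,2)
Op 5: place WQ@(2,5)
Op 6: place BK@(3,4)
Op 7: place BN@(2,0)
Per-piece attacks for W:
  WQ@(2,5): attacks (2,4) (2,3) (2,2) (2,1) (2,0) (3,5) (4,5) (5,5) (1,5) (0,5) (3,4) (1,4) (0,3) [ray(0,-1) blocked at (2,0); ray(1,-1) blocked at (3,4)]
W attacks (0,2): no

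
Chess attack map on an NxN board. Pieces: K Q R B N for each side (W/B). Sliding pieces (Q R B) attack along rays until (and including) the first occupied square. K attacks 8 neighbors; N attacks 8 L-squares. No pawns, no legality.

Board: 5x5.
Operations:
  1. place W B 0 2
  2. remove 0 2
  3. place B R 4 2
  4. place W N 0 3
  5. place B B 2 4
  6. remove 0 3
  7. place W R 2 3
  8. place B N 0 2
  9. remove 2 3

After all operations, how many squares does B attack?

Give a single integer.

Answer: 15

Derivation:
Op 1: place WB@(0,2)
Op 2: remove (0,2)
Op 3: place BR@(4,2)
Op 4: place WN@(0,3)
Op 5: place BB@(2,4)
Op 6: remove (0,3)
Op 7: place WR@(2,3)
Op 8: place BN@(0,2)
Op 9: remove (2,3)
Per-piece attacks for B:
  BN@(0,2): attacks (1,4) (2,3) (1,0) (2,1)
  BB@(2,4): attacks (3,3) (4,2) (1,3) (0,2) [ray(1,-1) blocked at (4,2); ray(-1,-1) blocked at (0,2)]
  BR@(4,2): attacks (4,3) (4,4) (4,1) (4,0) (3,2) (2,2) (1,2) (0,2) [ray(-1,0) blocked at (0,2)]
Union (15 distinct): (0,2) (1,0) (1,2) (1,3) (1,4) (2,1) (2,2) (2,3) (3,2) (3,3) (4,0) (4,1) (4,2) (4,3) (4,4)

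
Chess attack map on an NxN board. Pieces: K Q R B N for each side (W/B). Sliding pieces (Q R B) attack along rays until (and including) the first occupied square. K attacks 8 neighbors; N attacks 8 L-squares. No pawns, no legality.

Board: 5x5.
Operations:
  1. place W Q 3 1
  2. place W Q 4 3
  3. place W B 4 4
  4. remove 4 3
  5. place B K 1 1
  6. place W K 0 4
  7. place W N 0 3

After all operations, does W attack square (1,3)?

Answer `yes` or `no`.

Op 1: place WQ@(3,1)
Op 2: place WQ@(4,3)
Op 3: place WB@(4,4)
Op 4: remove (4,3)
Op 5: place BK@(1,1)
Op 6: place WK@(0,4)
Op 7: place WN@(0,3)
Per-piece attacks for W:
  WN@(0,3): attacks (2,4) (1,1) (2,2)
  WK@(0,4): attacks (0,3) (1,4) (1,3)
  WQ@(3,1): attacks (3,2) (3,3) (3,4) (3,0) (4,1) (2,1) (1,1) (4,2) (4,0) (2,2) (1,3) (0,4) (2,0) [ray(-1,0) blocked at (1,1); ray(-1,1) blocked at (0,4)]
  WB@(4,4): attacks (3,3) (2,2) (1,1) [ray(-1,-1) blocked at (1,1)]
W attacks (1,3): yes

Answer: yes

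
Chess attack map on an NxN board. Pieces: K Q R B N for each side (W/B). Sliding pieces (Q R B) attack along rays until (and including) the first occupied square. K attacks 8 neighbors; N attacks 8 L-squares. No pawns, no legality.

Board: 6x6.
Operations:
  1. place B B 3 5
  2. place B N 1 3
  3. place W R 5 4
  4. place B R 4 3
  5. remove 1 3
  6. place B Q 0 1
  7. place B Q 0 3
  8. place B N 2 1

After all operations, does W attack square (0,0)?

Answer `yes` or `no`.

Answer: no

Derivation:
Op 1: place BB@(3,5)
Op 2: place BN@(1,3)
Op 3: place WR@(5,4)
Op 4: place BR@(4,3)
Op 5: remove (1,3)
Op 6: place BQ@(0,1)
Op 7: place BQ@(0,3)
Op 8: place BN@(2,1)
Per-piece attacks for W:
  WR@(5,4): attacks (5,5) (5,3) (5,2) (5,1) (5,0) (4,4) (3,4) (2,4) (1,4) (0,4)
W attacks (0,0): no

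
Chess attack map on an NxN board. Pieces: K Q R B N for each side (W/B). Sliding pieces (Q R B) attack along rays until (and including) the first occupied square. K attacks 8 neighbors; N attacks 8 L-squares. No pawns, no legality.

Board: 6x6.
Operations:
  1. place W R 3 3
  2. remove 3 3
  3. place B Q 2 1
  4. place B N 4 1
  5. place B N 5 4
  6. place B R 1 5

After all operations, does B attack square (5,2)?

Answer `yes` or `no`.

Op 1: place WR@(3,3)
Op 2: remove (3,3)
Op 3: place BQ@(2,1)
Op 4: place BN@(4,1)
Op 5: place BN@(5,4)
Op 6: place BR@(1,5)
Per-piece attacks for B:
  BR@(1,5): attacks (1,4) (1,3) (1,2) (1,1) (1,0) (2,5) (3,5) (4,5) (5,5) (0,5)
  BQ@(2,1): attacks (2,2) (2,3) (2,4) (2,5) (2,0) (3,1) (4,1) (1,1) (0,1) (3,2) (4,3) (5,4) (3,0) (1,2) (0,3) (1,0) [ray(1,0) blocked at (4,1); ray(1,1) blocked at (5,4)]
  BN@(4,1): attacks (5,3) (3,3) (2,2) (2,0)
  BN@(5,4): attacks (3,5) (4,2) (3,3)
B attacks (5,2): no

Answer: no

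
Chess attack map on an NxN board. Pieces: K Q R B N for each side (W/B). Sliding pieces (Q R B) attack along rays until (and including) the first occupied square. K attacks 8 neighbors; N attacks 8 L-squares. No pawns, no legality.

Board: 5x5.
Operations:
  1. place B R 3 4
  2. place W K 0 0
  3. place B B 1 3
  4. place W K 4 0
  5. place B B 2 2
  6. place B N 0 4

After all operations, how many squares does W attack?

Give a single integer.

Answer: 6

Derivation:
Op 1: place BR@(3,4)
Op 2: place WK@(0,0)
Op 3: place BB@(1,3)
Op 4: place WK@(4,0)
Op 5: place BB@(2,2)
Op 6: place BN@(0,4)
Per-piece attacks for W:
  WK@(0,0): attacks (0,1) (1,0) (1,1)
  WK@(4,0): attacks (4,1) (3,0) (3,1)
Union (6 distinct): (0,1) (1,0) (1,1) (3,0) (3,1) (4,1)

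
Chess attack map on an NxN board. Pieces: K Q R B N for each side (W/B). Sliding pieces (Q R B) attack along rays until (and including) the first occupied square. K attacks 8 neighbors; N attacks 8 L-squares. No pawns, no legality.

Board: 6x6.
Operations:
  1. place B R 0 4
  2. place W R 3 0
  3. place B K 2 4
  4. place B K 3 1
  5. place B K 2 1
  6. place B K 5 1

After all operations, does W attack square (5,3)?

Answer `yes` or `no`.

Op 1: place BR@(0,4)
Op 2: place WR@(3,0)
Op 3: place BK@(2,4)
Op 4: place BK@(3,1)
Op 5: place BK@(2,1)
Op 6: place BK@(5,1)
Per-piece attacks for W:
  WR@(3,0): attacks (3,1) (4,0) (5,0) (2,0) (1,0) (0,0) [ray(0,1) blocked at (3,1)]
W attacks (5,3): no

Answer: no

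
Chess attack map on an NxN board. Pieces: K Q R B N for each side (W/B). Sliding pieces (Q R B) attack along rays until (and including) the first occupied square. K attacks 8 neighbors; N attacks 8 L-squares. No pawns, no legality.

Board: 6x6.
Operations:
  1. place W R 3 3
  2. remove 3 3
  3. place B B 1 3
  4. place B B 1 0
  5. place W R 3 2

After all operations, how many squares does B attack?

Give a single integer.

Op 1: place WR@(3,3)
Op 2: remove (3,3)
Op 3: place BB@(1,3)
Op 4: place BB@(1,0)
Op 5: place WR@(3,2)
Per-piece attacks for B:
  BB@(1,0): attacks (2,1) (3,2) (0,1) [ray(1,1) blocked at (3,2)]
  BB@(1,3): attacks (2,4) (3,5) (2,2) (3,1) (4,0) (0,4) (0,2)
Union (10 distinct): (0,1) (0,2) (0,4) (2,1) (2,2) (2,4) (3,1) (3,2) (3,5) (4,0)

Answer: 10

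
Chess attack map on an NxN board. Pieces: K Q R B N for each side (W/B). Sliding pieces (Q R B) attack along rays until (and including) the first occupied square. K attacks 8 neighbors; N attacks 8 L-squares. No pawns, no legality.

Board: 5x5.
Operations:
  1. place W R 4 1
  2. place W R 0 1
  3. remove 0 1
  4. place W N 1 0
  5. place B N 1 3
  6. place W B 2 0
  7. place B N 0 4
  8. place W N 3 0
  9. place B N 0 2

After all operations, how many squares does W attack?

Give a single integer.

Answer: 10

Derivation:
Op 1: place WR@(4,1)
Op 2: place WR@(0,1)
Op 3: remove (0,1)
Op 4: place WN@(1,0)
Op 5: place BN@(1,3)
Op 6: place WB@(2,0)
Op 7: place BN@(0,4)
Op 8: place WN@(3,0)
Op 9: place BN@(0,2)
Per-piece attacks for W:
  WN@(1,0): attacks (2,2) (3,1) (0,2)
  WB@(2,0): attacks (3,1) (4,2) (1,1) (0,2) [ray(-1,1) blocked at (0,2)]
  WN@(3,0): attacks (4,2) (2,2) (1,1)
  WR@(4,1): attacks (4,2) (4,3) (4,4) (4,0) (3,1) (2,1) (1,1) (0,1)
Union (10 distinct): (0,1) (0,2) (1,1) (2,1) (2,2) (3,1) (4,0) (4,2) (4,3) (4,4)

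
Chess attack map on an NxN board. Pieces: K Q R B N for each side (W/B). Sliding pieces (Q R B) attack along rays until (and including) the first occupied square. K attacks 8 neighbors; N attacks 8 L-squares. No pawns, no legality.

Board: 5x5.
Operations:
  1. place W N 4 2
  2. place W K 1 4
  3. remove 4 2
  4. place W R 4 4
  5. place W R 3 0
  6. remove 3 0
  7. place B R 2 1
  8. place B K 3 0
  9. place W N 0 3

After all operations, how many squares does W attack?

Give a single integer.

Op 1: place WN@(4,2)
Op 2: place WK@(1,4)
Op 3: remove (4,2)
Op 4: place WR@(4,4)
Op 5: place WR@(3,0)
Op 6: remove (3,0)
Op 7: place BR@(2,1)
Op 8: place BK@(3,0)
Op 9: place WN@(0,3)
Per-piece attacks for W:
  WN@(0,3): attacks (2,4) (1,1) (2,2)
  WK@(1,4): attacks (1,3) (2,4) (0,4) (2,3) (0,3)
  WR@(4,4): attacks (4,3) (4,2) (4,1) (4,0) (3,4) (2,4) (1,4) [ray(-1,0) blocked at (1,4)]
Union (13 distinct): (0,3) (0,4) (1,1) (1,3) (1,4) (2,2) (2,3) (2,4) (3,4) (4,0) (4,1) (4,2) (4,3)

Answer: 13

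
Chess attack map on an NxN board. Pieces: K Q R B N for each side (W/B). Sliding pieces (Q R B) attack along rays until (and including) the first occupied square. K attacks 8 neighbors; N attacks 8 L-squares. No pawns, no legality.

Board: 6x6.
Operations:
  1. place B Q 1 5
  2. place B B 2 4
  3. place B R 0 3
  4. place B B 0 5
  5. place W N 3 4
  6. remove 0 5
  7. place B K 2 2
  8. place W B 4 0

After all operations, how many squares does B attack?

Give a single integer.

Answer: 25

Derivation:
Op 1: place BQ@(1,5)
Op 2: place BB@(2,4)
Op 3: place BR@(0,3)
Op 4: place BB@(0,5)
Op 5: place WN@(3,4)
Op 6: remove (0,5)
Op 7: place BK@(2,2)
Op 8: place WB@(4,0)
Per-piece attacks for B:
  BR@(0,3): attacks (0,4) (0,5) (0,2) (0,1) (0,0) (1,3) (2,3) (3,3) (4,3) (5,3)
  BQ@(1,5): attacks (1,4) (1,3) (1,2) (1,1) (1,0) (2,5) (3,5) (4,5) (5,5) (0,5) (2,4) (0,4) [ray(1,-1) blocked at (2,4)]
  BK@(2,2): attacks (2,3) (2,1) (3,2) (1,2) (3,3) (3,1) (1,3) (1,1)
  BB@(2,4): attacks (3,5) (3,3) (4,2) (5,1) (1,5) (1,3) (0,2) [ray(-1,1) blocked at (1,5)]
Union (25 distinct): (0,0) (0,1) (0,2) (0,4) (0,5) (1,0) (1,1) (1,2) (1,3) (1,4) (1,5) (2,1) (2,3) (2,4) (2,5) (3,1) (3,2) (3,3) (3,5) (4,2) (4,3) (4,5) (5,1) (5,3) (5,5)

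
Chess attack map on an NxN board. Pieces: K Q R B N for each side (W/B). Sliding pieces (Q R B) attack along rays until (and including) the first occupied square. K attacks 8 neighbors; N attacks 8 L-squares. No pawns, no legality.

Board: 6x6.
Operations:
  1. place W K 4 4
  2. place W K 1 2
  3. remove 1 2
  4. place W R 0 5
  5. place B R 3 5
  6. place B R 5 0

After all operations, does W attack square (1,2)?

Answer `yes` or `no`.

Answer: no

Derivation:
Op 1: place WK@(4,4)
Op 2: place WK@(1,2)
Op 3: remove (1,2)
Op 4: place WR@(0,5)
Op 5: place BR@(3,5)
Op 6: place BR@(5,0)
Per-piece attacks for W:
  WR@(0,5): attacks (0,4) (0,3) (0,2) (0,1) (0,0) (1,5) (2,5) (3,5) [ray(1,0) blocked at (3,5)]
  WK@(4,4): attacks (4,5) (4,3) (5,4) (3,4) (5,5) (5,3) (3,5) (3,3)
W attacks (1,2): no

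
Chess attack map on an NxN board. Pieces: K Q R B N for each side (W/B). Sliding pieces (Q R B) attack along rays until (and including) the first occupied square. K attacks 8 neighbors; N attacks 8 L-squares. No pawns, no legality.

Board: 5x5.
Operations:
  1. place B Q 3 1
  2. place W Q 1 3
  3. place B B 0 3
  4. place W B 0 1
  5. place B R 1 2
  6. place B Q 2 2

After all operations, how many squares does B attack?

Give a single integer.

Op 1: place BQ@(3,1)
Op 2: place WQ@(1,3)
Op 3: place BB@(0,3)
Op 4: place WB@(0,1)
Op 5: place BR@(1,2)
Op 6: place BQ@(2,2)
Per-piece attacks for B:
  BB@(0,3): attacks (1,4) (1,2) [ray(1,-1) blocked at (1,2)]
  BR@(1,2): attacks (1,3) (1,1) (1,0) (2,2) (0,2) [ray(0,1) blocked at (1,3); ray(1,0) blocked at (2,2)]
  BQ@(2,2): attacks (2,3) (2,4) (2,1) (2,0) (3,2) (4,2) (1,2) (3,3) (4,4) (3,1) (1,3) (1,1) (0,0) [ray(-1,0) blocked at (1,2); ray(1,-1) blocked at (3,1); ray(-1,1) blocked at (1,3)]
  BQ@(3,1): attacks (3,2) (3,3) (3,4) (3,0) (4,1) (2,1) (1,1) (0,1) (4,2) (4,0) (2,2) (2,0) [ray(-1,0) blocked at (0,1); ray(-1,1) blocked at (2,2)]
Union (22 distinct): (0,0) (0,1) (0,2) (1,0) (1,1) (1,2) (1,3) (1,4) (2,0) (2,1) (2,2) (2,3) (2,4) (3,0) (3,1) (3,2) (3,3) (3,4) (4,0) (4,1) (4,2) (4,4)

Answer: 22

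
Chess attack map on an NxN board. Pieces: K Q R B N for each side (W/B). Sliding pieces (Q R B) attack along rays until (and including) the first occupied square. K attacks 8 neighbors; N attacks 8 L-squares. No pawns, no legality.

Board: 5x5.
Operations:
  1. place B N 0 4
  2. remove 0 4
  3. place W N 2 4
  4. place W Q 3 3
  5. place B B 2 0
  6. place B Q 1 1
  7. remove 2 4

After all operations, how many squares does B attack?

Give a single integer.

Op 1: place BN@(0,4)
Op 2: remove (0,4)
Op 3: place WN@(2,4)
Op 4: place WQ@(3,3)
Op 5: place BB@(2,0)
Op 6: place BQ@(1,1)
Op 7: remove (2,4)
Per-piece attacks for B:
  BQ@(1,1): attacks (1,2) (1,3) (1,4) (1,0) (2,1) (3,1) (4,1) (0,1) (2,2) (3,3) (2,0) (0,2) (0,0) [ray(1,1) blocked at (3,3); ray(1,-1) blocked at (2,0)]
  BB@(2,0): attacks (3,1) (4,2) (1,1) [ray(-1,1) blocked at (1,1)]
Union (15 distinct): (0,0) (0,1) (0,2) (1,0) (1,1) (1,2) (1,3) (1,4) (2,0) (2,1) (2,2) (3,1) (3,3) (4,1) (4,2)

Answer: 15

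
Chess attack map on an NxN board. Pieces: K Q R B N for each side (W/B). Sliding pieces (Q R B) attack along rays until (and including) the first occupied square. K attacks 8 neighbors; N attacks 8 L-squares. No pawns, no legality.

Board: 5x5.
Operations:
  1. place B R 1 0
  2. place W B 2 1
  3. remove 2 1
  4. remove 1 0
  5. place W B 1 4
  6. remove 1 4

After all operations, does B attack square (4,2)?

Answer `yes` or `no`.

Answer: no

Derivation:
Op 1: place BR@(1,0)
Op 2: place WB@(2,1)
Op 3: remove (2,1)
Op 4: remove (1,0)
Op 5: place WB@(1,4)
Op 6: remove (1,4)
Per-piece attacks for B:
B attacks (4,2): no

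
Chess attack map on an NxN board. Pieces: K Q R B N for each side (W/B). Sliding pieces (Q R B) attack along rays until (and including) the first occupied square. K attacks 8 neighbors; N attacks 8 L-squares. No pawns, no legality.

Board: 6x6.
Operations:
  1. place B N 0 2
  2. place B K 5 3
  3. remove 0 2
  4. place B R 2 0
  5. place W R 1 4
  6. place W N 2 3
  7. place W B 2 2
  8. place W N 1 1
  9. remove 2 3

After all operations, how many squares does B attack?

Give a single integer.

Op 1: place BN@(0,2)
Op 2: place BK@(5,3)
Op 3: remove (0,2)
Op 4: place BR@(2,0)
Op 5: place WR@(1,4)
Op 6: place WN@(2,3)
Op 7: place WB@(2,2)
Op 8: place WN@(1,1)
Op 9: remove (2,3)
Per-piece attacks for B:
  BR@(2,0): attacks (2,1) (2,2) (3,0) (4,0) (5,0) (1,0) (0,0) [ray(0,1) blocked at (2,2)]
  BK@(5,3): attacks (5,4) (5,2) (4,3) (4,4) (4,2)
Union (12 distinct): (0,0) (1,0) (2,1) (2,2) (3,0) (4,0) (4,2) (4,3) (4,4) (5,0) (5,2) (5,4)

Answer: 12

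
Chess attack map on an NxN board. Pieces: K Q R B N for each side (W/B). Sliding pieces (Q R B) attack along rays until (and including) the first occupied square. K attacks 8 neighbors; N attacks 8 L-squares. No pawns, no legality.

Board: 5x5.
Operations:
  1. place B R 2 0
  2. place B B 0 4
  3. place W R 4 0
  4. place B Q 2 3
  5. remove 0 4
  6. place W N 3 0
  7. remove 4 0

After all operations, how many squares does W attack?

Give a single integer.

Op 1: place BR@(2,0)
Op 2: place BB@(0,4)
Op 3: place WR@(4,0)
Op 4: place BQ@(2,3)
Op 5: remove (0,4)
Op 6: place WN@(3,0)
Op 7: remove (4,0)
Per-piece attacks for W:
  WN@(3,0): attacks (4,2) (2,2) (1,1)
Union (3 distinct): (1,1) (2,2) (4,2)

Answer: 3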